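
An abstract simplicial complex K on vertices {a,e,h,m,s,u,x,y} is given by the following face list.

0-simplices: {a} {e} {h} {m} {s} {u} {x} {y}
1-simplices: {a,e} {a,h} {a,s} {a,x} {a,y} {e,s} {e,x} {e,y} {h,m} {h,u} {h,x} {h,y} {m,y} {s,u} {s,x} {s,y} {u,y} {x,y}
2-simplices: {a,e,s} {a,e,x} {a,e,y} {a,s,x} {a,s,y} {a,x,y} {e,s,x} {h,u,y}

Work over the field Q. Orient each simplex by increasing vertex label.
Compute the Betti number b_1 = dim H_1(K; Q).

n_0=8 n_1=18 n_2=8  [Q]
∂1: piv[ae,ah,as,ax,ay,hm,hu] rk=7  ker:es,ex,ey,hx,hy,my,su,sx,sy,uy,xy
∂2: piv[aes,aex,aey,asx,asy,axy,huy] rk=7  ker:esx
b_1=(18−7)−7=4

b_1=4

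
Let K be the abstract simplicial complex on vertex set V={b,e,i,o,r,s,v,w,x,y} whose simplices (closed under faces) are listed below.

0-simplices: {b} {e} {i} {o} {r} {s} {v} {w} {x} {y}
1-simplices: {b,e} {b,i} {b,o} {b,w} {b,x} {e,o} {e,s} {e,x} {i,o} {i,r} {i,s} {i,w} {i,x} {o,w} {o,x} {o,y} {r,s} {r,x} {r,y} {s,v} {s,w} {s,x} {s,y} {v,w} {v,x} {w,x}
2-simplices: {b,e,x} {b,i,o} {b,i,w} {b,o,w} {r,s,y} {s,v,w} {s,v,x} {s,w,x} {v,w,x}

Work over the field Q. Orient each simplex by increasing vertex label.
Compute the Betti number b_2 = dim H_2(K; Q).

n_0=10 n_1=26 n_2=9  [Q]
∂1: piv[be,bi,bo,bw,bx,es,ir,oy,sv] rk=9  ker:eo,ex,io,is,iw,ix,ow,ox,rs,rx,ry,sw,sx,sy,vw,vx,wx
∂2: piv[bex,bio,biw,bow,rsy,svw,svx,swx] rk=8  ker:vwx
b_2=(9−8)−0=1

b_2=1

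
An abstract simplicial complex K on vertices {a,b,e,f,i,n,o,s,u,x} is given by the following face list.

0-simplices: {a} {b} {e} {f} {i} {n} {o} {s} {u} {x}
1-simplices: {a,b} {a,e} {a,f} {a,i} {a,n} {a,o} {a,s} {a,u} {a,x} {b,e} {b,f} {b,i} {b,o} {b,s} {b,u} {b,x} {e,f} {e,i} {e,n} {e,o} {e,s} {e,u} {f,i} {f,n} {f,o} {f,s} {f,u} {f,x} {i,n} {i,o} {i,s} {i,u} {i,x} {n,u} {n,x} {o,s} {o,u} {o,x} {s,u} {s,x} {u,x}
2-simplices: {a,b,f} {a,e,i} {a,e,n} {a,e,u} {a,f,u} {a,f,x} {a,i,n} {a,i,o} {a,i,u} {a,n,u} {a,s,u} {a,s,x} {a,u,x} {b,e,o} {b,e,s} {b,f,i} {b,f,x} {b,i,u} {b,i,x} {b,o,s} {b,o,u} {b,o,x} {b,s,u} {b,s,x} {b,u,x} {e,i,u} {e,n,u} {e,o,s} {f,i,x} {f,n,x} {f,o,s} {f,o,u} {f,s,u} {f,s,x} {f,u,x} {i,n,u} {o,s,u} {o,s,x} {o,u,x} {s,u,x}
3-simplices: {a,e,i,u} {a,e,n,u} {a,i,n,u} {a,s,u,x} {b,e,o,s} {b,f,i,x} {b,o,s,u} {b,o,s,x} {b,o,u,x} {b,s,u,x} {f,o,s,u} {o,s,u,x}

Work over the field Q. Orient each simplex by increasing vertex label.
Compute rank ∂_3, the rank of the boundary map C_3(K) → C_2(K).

rank∂_3=11

n_0=10 n_1=41 n_2=40 n_3=12  [Q]
∂1: piv[ab,ae,af,ai,an,ao,as,au,ax] rk=9  ker:be,bf,bi,bo,bs,bu,bx,ef,ei,en,eo,es,eu,fi,fn,fo,fs,fu,fx,in,io,is,iu,ix,nu,nx,os,ou,ox,su,sx,ux
∂2: piv[abf,aei,aen,aeu,afu,afx,ain,aio,aiu,anu,asu,asx,aux,beo,bes,bfi,bfx,biu,bix,bos,bou,box,bsu,bsx,fnx,fos,fou] rk=27  ker:bux,eiu,enu,eos,fix,fsu,fsx,fux,inu,osu,osx,oux,sux
∂3: piv[aeiu,aenu,ainu,asux,beos,bfix,bosu,bosx,boux,bsux,fosu] rk=11  ker:osux
rk∂_3=11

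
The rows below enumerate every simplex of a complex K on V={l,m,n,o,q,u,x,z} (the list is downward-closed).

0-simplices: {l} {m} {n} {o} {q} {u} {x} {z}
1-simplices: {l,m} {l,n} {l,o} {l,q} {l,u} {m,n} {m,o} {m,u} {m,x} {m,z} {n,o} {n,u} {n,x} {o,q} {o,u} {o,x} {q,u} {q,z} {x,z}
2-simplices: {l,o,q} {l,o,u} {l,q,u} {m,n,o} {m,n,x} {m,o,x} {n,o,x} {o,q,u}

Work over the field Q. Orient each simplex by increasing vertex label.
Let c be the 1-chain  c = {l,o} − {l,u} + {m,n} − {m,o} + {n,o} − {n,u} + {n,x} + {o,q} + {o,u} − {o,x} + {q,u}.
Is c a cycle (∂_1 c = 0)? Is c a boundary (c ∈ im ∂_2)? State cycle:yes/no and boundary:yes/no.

n_0=8 n_1=19 n_2=8  [Q]
∂1: piv[lm,ln,lo,lq,lu,mx,mz] rk=7  ker:mn,mo,mu,no,nu,nx,oq,ou,ox,qu,qz,xz
∂2: piv[loq,lou,lqu,mno,mnx,mox] rk=6  ker:nox,oqu
∂1c = 0
c vs im∂2: residual ≠ 0 ⇒ not boundary

cycle:yes boundary:no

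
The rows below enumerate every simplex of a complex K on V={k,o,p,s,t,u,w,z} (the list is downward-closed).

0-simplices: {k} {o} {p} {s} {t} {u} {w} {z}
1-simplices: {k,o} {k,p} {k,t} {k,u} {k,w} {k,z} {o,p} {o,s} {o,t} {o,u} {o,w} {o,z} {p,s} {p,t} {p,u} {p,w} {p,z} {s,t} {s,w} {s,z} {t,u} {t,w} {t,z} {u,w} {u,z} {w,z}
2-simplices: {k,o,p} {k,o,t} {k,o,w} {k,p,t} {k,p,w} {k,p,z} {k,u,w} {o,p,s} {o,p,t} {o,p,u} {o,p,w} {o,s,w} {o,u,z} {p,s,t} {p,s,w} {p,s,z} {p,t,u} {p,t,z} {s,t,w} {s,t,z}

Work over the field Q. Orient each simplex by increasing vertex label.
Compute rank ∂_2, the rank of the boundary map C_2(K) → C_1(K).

n_0=8 n_1=26 n_2=20  [Q]
∂1: piv[ko,kp,kt,ku,kw,kz,os] rk=7  ker:op,ot,ou,ow,oz,ps,pt,pu,pw,pz,st,sw,sz,tu,tw,tz,uw,uz,wz
∂2: piv[kop,kot,kow,kpt,kpw,kpz,kuw,ops,opu,osw,ouz,pst,psz,ptu,ptz,stw] rk=16  ker:opt,opw,psw,stz
rk∂_2=16

rank∂_2=16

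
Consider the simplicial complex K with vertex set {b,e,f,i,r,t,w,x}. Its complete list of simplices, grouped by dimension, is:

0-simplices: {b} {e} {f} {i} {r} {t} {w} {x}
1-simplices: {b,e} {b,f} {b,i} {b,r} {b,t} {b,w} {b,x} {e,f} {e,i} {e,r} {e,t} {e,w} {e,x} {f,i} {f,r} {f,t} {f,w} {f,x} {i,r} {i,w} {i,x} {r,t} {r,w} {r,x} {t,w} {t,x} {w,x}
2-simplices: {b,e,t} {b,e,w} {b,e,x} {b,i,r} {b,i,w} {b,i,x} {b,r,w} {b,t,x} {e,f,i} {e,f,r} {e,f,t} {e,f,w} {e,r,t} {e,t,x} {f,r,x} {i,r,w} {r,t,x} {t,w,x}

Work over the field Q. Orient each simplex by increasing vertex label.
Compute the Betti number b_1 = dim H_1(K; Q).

n_0=8 n_1=27 n_2=18  [Q]
∂1: piv[be,bf,bi,br,bt,bw,bx] rk=7  ker:ef,ei,er,et,ew,ex,fi,fr,ft,fw,fx,ir,iw,ix,rt,rw,rx,tw,tx,wx
∂2: piv[bet,bew,bex,bir,biw,bix,brw,btx,efi,efr,eft,efw,ert,frx,rtx,twx] rk=16  ker:etx,irw
b_1=(27−7)−16=4

b_1=4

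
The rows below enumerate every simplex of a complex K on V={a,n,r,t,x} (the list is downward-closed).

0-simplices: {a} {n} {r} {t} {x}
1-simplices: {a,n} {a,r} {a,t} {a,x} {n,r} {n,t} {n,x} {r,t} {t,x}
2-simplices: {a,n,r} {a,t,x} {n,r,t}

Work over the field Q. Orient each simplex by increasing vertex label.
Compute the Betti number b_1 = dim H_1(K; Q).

b_1=2

n_0=5 n_1=9 n_2=3  [Q]
∂1: piv[an,ar,at,ax] rk=4  ker:nr,nt,nx,rt,tx
∂2: piv[anr,atx,nrt] rk=3
b_1=(9−4)−3=2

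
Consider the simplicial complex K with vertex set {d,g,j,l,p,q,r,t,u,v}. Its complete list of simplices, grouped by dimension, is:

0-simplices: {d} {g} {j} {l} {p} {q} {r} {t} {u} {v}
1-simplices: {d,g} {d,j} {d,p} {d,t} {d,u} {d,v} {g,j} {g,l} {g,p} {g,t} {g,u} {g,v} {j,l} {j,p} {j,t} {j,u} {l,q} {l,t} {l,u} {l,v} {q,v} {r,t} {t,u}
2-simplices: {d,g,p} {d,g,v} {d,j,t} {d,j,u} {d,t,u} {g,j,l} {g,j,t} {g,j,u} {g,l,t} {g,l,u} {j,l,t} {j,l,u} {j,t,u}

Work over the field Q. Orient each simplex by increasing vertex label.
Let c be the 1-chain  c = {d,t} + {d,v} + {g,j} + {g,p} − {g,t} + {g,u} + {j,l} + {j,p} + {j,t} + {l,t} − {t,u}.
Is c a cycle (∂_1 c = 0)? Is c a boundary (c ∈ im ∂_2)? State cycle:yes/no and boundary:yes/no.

cycle:no boundary:no

n_0=10 n_1=23 n_2=13  [Q]
∂1: piv[dg,dj,dp,dt,du,dv,gl,lq,rt] rk=9  ker:gj,gp,gt,gu,gv,jl,jp,jt,ju,lt,lu,lv,qv,tu
∂2: piv[dgp,dgv,djt,dju,dtu,gjl,gjt,gju,glt,glu] rk=10  ker:jlt,jlu,jtu
∂1c = −2·{d} − 2·{g} − 2·{j} + 2·{p} + 3·{t} + {v}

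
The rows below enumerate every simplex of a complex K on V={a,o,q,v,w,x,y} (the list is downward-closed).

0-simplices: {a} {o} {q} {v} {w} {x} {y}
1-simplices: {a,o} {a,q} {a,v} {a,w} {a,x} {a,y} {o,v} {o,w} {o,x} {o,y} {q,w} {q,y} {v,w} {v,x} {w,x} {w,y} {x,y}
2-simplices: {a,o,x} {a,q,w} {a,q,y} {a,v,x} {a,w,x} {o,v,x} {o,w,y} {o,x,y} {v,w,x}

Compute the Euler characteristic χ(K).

χ(K)=-1

n_0=7 n_1=17 n_2=9
χ=+7−17+9=-1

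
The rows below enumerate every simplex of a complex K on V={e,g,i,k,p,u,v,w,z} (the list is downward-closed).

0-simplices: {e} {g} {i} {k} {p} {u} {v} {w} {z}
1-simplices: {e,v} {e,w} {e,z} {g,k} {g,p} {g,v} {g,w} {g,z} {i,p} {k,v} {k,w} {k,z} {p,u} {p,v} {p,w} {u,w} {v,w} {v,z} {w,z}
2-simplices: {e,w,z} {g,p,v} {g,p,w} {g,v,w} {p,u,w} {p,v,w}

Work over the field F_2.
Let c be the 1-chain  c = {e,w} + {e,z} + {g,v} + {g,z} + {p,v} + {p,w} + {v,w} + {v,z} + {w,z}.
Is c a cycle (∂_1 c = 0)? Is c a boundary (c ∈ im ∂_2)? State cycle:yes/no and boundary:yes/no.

n_0=9 n_1=19 n_2=6  [Z2]
∂1: piv[ev,ew,ez,gk,gp,gv,ip,pu] rk=8  ker:gw,gz,kv,kw,kz,pv,pw,uw,vw,vz,wz
∂2: piv[ewz,gpv,gpw,gvw,puw] rk=5  ker:pvw
∂1c = 0
c vs im∂2: residual ≠ 0 ⇒ not boundary

cycle:yes boundary:no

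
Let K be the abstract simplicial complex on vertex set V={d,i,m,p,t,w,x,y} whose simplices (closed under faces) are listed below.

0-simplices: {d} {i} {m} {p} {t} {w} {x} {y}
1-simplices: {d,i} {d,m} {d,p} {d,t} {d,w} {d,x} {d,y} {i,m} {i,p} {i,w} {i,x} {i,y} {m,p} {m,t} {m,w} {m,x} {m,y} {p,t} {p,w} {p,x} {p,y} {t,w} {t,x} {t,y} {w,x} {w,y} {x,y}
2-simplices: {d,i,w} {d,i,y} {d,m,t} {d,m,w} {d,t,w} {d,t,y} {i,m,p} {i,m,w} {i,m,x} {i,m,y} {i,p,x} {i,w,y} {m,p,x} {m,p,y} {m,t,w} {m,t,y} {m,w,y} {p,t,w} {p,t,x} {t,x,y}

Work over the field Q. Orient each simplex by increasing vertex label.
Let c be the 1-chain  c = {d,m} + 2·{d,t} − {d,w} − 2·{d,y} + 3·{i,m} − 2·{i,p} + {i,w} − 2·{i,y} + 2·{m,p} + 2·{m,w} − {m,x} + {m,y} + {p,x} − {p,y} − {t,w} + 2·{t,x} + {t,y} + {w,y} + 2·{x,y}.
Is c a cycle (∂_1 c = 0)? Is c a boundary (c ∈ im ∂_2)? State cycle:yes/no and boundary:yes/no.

n_0=8 n_1=27 n_2=20  [Q]
∂1: piv[di,dm,dp,dt,dw,dx,dy] rk=7  ker:im,ip,iw,ix,iy,mp,mt,mw,mx,my,pt,pw,px,py,tw,tx,ty,wx,wy,xy
∂2: piv[diw,diy,dmt,dmw,dtw,dty,imp,imw,imx,imy,ipx,iwy,mpy,ptw,ptx,txy] rk=16  ker:mpx,mtw,mty,mwy
∂1c = 0
c vs im∂2: reduces to 0 ⇒ boundary

cycle:yes boundary:yes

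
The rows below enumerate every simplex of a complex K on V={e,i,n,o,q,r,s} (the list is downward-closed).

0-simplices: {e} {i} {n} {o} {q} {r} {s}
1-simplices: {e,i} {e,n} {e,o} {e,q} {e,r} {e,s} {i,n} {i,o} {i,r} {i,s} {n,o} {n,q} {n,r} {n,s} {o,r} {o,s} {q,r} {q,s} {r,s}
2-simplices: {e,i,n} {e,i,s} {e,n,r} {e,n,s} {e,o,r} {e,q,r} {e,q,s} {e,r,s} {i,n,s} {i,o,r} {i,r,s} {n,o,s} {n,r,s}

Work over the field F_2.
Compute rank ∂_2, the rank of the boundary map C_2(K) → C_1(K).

rank∂_2=11

n_0=7 n_1=19 n_2=13  [Z2]
∂1: piv[ei,en,eo,eq,er,es] rk=6  ker:in,io,ir,is,no,nq,nr,ns,or,os,qr,qs,rs
∂2: piv[ein,eis,enr,ens,eor,eqr,eqs,ers,ior,irs,nos] rk=11  ker:ins,nrs
rk∂_2=11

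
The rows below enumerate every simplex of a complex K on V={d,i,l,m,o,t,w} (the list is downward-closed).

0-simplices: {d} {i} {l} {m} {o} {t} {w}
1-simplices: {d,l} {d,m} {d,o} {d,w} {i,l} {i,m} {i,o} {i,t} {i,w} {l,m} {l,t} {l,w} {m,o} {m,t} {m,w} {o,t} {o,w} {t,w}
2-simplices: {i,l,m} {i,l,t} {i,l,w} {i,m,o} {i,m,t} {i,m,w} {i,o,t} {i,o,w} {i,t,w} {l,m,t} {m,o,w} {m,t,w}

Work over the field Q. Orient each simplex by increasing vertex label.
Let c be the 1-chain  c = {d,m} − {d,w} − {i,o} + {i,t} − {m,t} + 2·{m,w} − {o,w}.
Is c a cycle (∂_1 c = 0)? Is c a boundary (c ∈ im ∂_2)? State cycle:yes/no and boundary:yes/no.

n_0=7 n_1=18 n_2=12  [Q]
∂1: piv[dl,dm,do,dw,il,it] rk=6  ker:im,io,iw,lm,lt,lw,mo,mt,mw,ot,ow,tw
∂2: piv[ilm,ilt,ilw,imo,imt,imw,iot,iow,itw] rk=9  ker:lmt,mow,mtw
∂1c = 0
c vs im∂2: residual ≠ 0 ⇒ not boundary

cycle:yes boundary:no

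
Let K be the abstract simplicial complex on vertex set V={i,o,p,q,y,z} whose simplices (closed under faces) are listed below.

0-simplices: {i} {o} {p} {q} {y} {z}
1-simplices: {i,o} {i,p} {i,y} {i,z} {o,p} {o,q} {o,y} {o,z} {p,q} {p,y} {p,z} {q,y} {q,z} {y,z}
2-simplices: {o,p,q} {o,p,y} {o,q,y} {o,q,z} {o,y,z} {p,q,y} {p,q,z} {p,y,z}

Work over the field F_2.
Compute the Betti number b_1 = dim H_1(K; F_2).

b_1=3

n_0=6 n_1=14 n_2=8  [Z2]
∂1: piv[io,ip,iy,iz,oq] rk=5  ker:op,oy,oz,pq,py,pz,qy,qz,yz
∂2: piv[opq,opy,oqy,oqz,oyz,pqz] rk=6  ker:pqy,pyz
b_1=(14−5)−6=3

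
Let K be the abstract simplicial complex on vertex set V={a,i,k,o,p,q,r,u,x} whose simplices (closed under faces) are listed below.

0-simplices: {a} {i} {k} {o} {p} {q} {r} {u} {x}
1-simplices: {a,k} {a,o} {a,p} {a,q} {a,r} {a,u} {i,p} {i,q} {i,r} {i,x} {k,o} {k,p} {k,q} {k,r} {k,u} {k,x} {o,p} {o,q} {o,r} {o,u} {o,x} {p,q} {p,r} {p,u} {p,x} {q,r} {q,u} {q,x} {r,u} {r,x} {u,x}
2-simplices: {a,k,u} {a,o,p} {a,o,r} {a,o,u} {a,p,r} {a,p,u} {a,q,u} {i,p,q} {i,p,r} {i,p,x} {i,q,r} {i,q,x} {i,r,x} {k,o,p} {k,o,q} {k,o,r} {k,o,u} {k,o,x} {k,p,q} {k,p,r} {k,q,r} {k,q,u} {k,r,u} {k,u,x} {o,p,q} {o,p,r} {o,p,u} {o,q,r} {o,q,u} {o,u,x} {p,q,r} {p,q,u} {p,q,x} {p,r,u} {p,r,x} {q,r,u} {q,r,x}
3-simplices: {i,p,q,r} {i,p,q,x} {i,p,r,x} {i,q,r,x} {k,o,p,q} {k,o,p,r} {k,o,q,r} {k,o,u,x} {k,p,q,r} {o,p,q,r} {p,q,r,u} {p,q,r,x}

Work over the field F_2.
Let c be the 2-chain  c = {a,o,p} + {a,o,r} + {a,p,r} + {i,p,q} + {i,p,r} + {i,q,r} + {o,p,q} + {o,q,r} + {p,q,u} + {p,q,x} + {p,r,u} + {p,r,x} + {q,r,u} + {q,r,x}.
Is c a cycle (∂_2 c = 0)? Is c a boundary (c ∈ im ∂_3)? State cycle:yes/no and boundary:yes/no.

cycle:yes boundary:no

n_0=9 n_1=31 n_2=37 n_3=12  [Z2]
∂1: piv[ak,ao,ap,aq,ar,au,ip,ix] rk=8  ker:iq,ir,ko,kp,kq,kr,ku,kx,op,oq,or,ou,ox,pq,pr,pu,px,qr,qu,qx,ru,rx,ux
∂2: piv[aku,aop,aor,aou,apr,apu,aqu,ipq,ipr,ipx,iqr,iqx,irx,kop,koq,kor,kou,kox,kpq,kqu,kru,kux] rk=22  ker:kpr,kqr,opq,opr,opu,oqr,oqu,oux,pqr,pqu,pqx,pru,prx,qru,qrx
∂3: piv[ipqr,ipqx,iprx,iqrx,kopq,kopr,koqr,koux,kpqr,pqru] rk=10  ker:opqr,pqrx
∂2c = 0
c vs im∂3: residual ≠ 0 ⇒ not boundary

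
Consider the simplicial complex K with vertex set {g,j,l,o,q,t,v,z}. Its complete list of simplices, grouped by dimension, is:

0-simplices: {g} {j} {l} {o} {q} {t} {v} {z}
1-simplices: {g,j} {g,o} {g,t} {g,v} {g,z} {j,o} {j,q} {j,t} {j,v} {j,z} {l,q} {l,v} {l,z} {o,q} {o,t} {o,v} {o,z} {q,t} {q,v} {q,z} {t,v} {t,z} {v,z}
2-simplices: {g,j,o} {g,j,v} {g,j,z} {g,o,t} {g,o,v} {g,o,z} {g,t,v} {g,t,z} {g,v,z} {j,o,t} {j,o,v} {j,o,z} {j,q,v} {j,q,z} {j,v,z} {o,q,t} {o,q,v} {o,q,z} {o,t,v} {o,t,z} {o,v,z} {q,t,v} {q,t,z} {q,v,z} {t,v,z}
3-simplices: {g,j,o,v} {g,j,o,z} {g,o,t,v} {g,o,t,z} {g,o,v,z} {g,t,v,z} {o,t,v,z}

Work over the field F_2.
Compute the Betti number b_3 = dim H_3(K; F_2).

b_3=1

n_0=8 n_1=23 n_2=25 n_3=7  [Z2]
∂1: piv[gj,go,gt,gv,gz,jq,lq] rk=7  ker:jo,jt,jv,jz,lv,lz,oq,ot,ov,oz,qt,qv,qz,tv,tz,vz
∂2: piv[gjo,gjv,gjz,got,gov,goz,gtv,gtz,gvz,jot,jqv,jqz,oqt,oqv] rk=14  ker:jov,joz,jvz,oqz,otv,otz,ovz,qtv,qtz,qvz,tvz
∂3: piv[gjov,gjoz,gotv,gotz,govz,gtvz] rk=6  ker:otvz
b_3=(7−6)−0=1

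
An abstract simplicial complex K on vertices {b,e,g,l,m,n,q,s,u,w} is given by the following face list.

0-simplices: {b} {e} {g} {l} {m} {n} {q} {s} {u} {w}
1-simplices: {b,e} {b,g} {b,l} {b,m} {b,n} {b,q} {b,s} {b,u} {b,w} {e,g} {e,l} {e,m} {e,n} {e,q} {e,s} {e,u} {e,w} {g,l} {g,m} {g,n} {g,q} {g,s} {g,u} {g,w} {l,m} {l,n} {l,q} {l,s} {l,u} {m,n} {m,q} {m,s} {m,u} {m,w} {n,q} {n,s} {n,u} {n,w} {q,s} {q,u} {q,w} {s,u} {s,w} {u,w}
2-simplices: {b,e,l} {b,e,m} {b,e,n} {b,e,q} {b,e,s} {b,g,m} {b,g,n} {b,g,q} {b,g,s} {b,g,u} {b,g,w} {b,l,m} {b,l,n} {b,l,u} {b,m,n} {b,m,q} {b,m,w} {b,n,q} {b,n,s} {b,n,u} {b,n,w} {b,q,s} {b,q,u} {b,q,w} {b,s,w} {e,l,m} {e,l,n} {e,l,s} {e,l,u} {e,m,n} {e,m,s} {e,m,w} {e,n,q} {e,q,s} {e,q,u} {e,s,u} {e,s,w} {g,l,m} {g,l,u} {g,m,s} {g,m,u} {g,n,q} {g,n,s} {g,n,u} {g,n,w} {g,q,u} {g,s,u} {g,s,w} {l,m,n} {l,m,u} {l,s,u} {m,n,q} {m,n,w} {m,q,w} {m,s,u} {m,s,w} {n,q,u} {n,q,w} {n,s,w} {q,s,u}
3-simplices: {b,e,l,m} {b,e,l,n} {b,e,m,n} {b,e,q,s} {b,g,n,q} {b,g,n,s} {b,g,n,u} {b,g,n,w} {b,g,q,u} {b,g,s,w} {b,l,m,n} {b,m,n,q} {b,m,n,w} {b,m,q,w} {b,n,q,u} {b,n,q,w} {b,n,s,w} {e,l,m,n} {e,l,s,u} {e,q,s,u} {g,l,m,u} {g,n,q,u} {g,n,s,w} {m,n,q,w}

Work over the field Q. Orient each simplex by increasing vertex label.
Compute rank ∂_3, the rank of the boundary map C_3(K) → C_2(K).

rank∂_3=20

n_0=10 n_1=44 n_2=60 n_3=24  [Q]
∂1: piv[be,bg,bl,bm,bn,bq,bs,bu,bw] rk=9  ker:eg,el,em,en,eq,es,eu,ew,gl,gm,gn,gq,gs,gu,gw,lm,ln,lq,ls,lu,mn,mq,ms,mu,mw,nq,ns,nu,nw,qs,qu,qw,su,sw,uw
∂2: piv[bel,bem,ben,beq,bes,bgm,bgn,bgq,bgs,bgu,bgw,blm,bln,blu,bmn,bmq,bmw,bnq,bns,bnu,bnw,bqs,bqu,bqw,bsw,els,elu,ems,emw,esu,glm,gmu] rk=32  ker:elm,eln,emn,enq,eqs,equ,esw,glu,gms,gnq,gns,gnu,gnw,gqu,gsu,gsw,lmn,lmu,lsu,mnq,mnw,mqw,msu,msw,nqu,nqw,nsw,qsu
∂3: piv[belm,beln,bemn,beqs,bgnq,bgns,bgnu,bgnw,bgqu,bgsw,blmn,bmnq,bmnw,bmqw,bnqu,bnqw,bnsw,elsu,eqsu,glmu] rk=20  ker:elmn,gnqu,gnsw,mnqw
rk∂_3=20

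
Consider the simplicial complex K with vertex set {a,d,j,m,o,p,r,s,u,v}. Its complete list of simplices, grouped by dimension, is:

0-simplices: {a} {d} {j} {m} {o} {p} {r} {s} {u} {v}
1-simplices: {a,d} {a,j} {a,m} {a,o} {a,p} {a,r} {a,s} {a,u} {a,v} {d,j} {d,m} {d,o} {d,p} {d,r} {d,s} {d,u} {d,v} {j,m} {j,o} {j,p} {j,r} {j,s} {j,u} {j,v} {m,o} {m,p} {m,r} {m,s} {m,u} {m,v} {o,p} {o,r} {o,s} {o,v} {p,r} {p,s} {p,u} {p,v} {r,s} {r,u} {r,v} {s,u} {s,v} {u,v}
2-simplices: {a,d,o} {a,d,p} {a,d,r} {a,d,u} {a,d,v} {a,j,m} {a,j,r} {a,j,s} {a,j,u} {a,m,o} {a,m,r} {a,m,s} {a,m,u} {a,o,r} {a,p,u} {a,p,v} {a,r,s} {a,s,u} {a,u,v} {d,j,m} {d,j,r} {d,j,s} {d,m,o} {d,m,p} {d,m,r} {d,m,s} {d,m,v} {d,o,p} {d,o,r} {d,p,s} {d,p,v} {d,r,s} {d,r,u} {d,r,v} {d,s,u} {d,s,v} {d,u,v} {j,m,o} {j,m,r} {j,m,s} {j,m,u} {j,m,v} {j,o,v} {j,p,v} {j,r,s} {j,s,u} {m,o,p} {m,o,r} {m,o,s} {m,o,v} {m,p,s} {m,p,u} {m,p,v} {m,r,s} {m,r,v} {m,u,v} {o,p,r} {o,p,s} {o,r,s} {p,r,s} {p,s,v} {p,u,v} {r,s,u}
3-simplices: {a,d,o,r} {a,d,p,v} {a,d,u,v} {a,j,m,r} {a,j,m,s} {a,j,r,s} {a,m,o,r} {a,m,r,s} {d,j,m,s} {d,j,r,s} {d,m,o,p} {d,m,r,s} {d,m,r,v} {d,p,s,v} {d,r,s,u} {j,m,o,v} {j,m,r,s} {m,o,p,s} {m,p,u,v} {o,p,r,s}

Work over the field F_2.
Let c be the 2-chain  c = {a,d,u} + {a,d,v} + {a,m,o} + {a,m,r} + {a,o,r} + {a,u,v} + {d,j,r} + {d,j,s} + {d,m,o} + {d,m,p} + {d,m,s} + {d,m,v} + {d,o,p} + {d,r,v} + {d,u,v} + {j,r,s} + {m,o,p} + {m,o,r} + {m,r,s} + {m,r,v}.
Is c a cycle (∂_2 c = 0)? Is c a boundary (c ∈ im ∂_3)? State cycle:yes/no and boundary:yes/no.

cycle:yes boundary:yes

n_0=10 n_1=44 n_2=63 n_3=20  [Z2]
∂1: piv[ad,aj,am,ao,ap,ar,as,au,av] rk=9  ker:dj,dm,do,dp,dr,ds,du,dv,jm,jo,jp,jr,js,ju,jv,mo,mp,mr,ms,mu,mv,op,or,os,ov,pr,ps,pu,pv,rs,ru,rv,su,sv,uv
∂2: piv[ado,adp,adr,adu,adv,ajm,ajr,ajs,aju,amo,amr,ams,amu,aor,apu,apv,ars,asu,auv,djm,djr,djs,dmp,dmv,dop,dps,dru,drv,dsv,jmo,jmv,jov,jpv,mos,opr] rk=35  ker:dmo,dmr,dms,dor,dpv,drs,dsu,duv,jmr,jms,jmu,jrs,jsu,mop,mor,mov,mps,mpu,mpv,mrs,mrv,muv,ops,ors,prs,psv,puv,rsu
∂3: piv[ador,adpv,aduv,ajmr,ajms,ajrs,amor,amrs,djms,djrs,dmop,dmrs,dmrv,dpsv,drsu,jmov,mops,mpuv,oprs] rk=19  ker:jmrs
∂2c = 0
c vs im∂3: reduces to 0 ⇒ boundary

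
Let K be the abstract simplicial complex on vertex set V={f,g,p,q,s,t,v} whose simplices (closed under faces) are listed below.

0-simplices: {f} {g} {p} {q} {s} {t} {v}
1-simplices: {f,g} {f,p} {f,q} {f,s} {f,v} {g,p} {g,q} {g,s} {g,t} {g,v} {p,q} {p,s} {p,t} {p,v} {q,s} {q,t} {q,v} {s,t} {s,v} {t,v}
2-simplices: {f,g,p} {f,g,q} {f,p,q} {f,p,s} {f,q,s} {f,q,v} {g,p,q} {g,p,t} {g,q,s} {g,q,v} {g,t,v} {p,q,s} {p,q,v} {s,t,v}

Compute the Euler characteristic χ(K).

n_0=7 n_1=20 n_2=14
χ=+7−20+14=1

χ(K)=1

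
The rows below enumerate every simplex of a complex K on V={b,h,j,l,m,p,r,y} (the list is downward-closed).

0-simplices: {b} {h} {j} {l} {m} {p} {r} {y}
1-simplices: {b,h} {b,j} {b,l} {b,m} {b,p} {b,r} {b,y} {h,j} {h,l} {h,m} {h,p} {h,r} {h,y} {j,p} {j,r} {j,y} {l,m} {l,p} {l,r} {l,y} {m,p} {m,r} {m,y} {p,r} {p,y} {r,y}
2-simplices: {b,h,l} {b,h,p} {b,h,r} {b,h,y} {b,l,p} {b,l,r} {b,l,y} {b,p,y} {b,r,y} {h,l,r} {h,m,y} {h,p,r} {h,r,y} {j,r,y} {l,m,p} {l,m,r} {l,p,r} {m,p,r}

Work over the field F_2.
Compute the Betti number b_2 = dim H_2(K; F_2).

n_0=8 n_1=26 n_2=18  [Z2]
∂1: piv[bh,bj,bl,bm,bp,br,by] rk=7  ker:hj,hl,hm,hp,hr,hy,jp,jr,jy,lm,lp,lr,ly,mp,mr,my,pr,py,ry
∂2: piv[bhl,bhp,bhr,bhy,blp,blr,bly,bpy,bry,hmy,hpr,jry,lmp,lmr] rk=14  ker:hlr,hry,lpr,mpr
b_2=(18−14)−0=4

b_2=4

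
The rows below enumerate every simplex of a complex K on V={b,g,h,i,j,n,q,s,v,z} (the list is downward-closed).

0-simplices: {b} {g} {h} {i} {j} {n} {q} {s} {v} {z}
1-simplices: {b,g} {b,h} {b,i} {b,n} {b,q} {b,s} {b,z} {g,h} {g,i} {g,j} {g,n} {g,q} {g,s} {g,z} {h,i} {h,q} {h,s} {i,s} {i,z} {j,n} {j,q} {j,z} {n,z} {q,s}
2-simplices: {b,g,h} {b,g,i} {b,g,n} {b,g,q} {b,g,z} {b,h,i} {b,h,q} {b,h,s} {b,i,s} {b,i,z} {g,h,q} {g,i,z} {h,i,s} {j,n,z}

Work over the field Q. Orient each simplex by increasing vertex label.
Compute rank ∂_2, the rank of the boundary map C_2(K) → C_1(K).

n_0=10 n_1=24 n_2=14  [Q]
∂1: piv[bg,bh,bi,bn,bq,bs,bz,gj] rk=8  ker:gh,gi,gn,gq,gs,gz,hi,hq,hs,is,iz,jn,jq,jz,nz,qs
∂2: piv[bgh,bgi,bgn,bgq,bgz,bhi,bhq,bhs,bis,biz,jnz] rk=11  ker:ghq,giz,his
rk∂_2=11

rank∂_2=11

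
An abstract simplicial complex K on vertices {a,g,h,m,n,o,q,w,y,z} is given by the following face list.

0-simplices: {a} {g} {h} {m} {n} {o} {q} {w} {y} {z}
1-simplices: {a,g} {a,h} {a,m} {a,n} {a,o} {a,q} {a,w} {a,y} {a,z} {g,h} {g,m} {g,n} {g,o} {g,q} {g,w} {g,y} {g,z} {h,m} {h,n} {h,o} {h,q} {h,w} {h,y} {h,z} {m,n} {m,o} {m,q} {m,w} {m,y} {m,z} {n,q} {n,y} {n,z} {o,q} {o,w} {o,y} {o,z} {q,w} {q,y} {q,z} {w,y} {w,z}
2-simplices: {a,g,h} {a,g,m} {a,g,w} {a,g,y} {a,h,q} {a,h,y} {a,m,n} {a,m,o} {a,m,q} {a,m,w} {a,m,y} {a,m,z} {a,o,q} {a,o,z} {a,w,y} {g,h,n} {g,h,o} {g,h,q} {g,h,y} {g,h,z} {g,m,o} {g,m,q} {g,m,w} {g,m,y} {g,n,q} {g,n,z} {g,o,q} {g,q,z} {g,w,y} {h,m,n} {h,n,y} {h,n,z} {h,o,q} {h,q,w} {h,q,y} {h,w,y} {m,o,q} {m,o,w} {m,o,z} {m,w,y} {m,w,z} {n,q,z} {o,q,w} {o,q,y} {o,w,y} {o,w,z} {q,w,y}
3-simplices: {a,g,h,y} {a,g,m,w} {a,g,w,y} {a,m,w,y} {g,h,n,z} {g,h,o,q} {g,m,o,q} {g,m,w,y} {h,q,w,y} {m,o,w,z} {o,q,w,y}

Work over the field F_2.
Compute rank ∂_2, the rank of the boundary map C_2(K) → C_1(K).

n_0=10 n_1=42 n_2=47 n_3=11  [Z2]
∂1: piv[ag,ah,am,an,ao,aq,aw,ay,az] rk=9  ker:gh,gm,gn,go,gq,gw,gy,gz,hm,hn,ho,hq,hw,hy,hz,mn,mo,mq,mw,my,mz,nq,ny,nz,oq,ow,oy,oz,qw,qy,qz,wy,wz
∂2: piv[agh,agm,agw,agy,ahq,ahy,amn,amo,amq,amw,amy,amz,aoq,aoz,awy,ghn,gho,ghq,ghz,gmo,gnq,gnz,gqz,hmn,hny,hqw,hqy,hwy,mow,mwz,oqy] rk=31  ker:ghy,gmq,gmw,gmy,goq,gwy,hnz,hoq,moq,moz,mwy,nqz,oqw,owy,owz,qwy
∂3: piv[aghy,agmw,agwy,amwy,ghnz,ghoq,gmoq,gmwy,hqwy,mowz,oqwy] rk=11
rk∂_2=31

rank∂_2=31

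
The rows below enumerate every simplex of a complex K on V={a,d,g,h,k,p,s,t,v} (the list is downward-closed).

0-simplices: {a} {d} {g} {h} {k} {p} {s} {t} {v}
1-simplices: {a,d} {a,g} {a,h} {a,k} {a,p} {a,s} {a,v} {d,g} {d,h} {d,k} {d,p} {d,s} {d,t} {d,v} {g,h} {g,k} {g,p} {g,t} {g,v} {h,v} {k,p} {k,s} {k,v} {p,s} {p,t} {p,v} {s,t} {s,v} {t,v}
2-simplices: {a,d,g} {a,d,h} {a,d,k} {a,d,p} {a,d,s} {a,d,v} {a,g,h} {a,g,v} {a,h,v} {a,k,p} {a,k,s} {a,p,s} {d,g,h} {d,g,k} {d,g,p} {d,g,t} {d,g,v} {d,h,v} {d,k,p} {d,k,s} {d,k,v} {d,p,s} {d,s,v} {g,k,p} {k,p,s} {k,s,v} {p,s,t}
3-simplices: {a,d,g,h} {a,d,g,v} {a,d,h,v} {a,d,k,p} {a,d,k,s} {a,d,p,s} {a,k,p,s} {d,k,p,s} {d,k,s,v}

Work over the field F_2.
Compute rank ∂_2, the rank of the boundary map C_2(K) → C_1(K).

n_0=9 n_1=29 n_2=27 n_3=9  [Z2]
∂1: piv[ad,ag,ah,ak,ap,as,av,dt] rk=8  ker:dg,dh,dk,dp,ds,dv,gh,gk,gp,gt,gv,hv,kp,ks,kv,ps,pt,pv,st,sv,tv
∂2: piv[adg,adh,adk,adp,ads,adv,agh,agv,ahv,akp,aks,aps,dgk,dgp,dgt,dkv,dsv,pst] rk=18  ker:dgh,dgv,dhv,dkp,dks,dps,gkp,kps,ksv
∂3: piv[adgh,adgv,adhv,adkp,adks,adps,akps,dksv] rk=8  ker:dkps
rk∂_2=18

rank∂_2=18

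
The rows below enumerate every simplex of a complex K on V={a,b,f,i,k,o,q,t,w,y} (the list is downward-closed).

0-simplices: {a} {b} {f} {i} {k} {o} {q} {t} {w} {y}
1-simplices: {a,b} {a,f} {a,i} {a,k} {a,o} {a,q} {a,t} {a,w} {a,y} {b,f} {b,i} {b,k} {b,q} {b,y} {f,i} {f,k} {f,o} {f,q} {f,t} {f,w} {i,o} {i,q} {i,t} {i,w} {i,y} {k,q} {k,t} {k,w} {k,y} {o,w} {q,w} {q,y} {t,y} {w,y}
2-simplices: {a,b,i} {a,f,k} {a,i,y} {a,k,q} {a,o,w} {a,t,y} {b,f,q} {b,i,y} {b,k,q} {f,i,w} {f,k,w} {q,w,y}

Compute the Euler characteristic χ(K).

n_0=10 n_1=34 n_2=12
χ=+10−34+12=-12

χ(K)=-12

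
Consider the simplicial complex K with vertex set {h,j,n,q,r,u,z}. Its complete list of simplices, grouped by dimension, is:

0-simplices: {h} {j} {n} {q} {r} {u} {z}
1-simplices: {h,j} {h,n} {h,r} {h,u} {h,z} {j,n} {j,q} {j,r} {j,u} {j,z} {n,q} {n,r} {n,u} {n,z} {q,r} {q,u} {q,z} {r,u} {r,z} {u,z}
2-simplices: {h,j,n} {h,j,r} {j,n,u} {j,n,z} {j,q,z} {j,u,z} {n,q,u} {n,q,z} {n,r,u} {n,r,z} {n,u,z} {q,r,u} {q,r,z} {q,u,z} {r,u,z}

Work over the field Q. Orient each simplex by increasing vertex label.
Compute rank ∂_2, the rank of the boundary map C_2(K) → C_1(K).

rank∂_2=11

n_0=7 n_1=20 n_2=15  [Q]
∂1: piv[hj,hn,hr,hu,hz,jq] rk=6  ker:jn,jr,ju,jz,nq,nr,nu,nz,qr,qu,qz,ru,rz,uz
∂2: piv[hjn,hjr,jnu,jnz,jqz,juz,nqu,nqz,nru,nrz,qru] rk=11  ker:nuz,qrz,quz,ruz
rk∂_2=11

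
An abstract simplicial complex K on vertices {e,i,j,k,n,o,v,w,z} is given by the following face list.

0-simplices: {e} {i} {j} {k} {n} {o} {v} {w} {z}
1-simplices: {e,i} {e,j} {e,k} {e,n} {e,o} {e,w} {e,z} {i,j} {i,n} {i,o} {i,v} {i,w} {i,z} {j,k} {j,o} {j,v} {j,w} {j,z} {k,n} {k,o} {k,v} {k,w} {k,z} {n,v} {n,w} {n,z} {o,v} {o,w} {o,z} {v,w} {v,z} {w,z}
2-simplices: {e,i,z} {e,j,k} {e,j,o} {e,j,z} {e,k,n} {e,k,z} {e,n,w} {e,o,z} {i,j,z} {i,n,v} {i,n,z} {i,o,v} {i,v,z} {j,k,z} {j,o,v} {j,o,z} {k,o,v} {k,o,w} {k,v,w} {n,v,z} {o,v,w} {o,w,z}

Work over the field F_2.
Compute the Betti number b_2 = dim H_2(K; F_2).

b_2=4

n_0=9 n_1=32 n_2=22  [Z2]
∂1: piv[ei,ej,ek,en,eo,ew,ez,iv] rk=8  ker:ij,in,io,iw,iz,jk,jo,jv,jw,jz,kn,ko,kv,kw,kz,nv,nw,nz,ov,ow,oz,vw,vz,wz
∂2: piv[eiz,ejk,ejo,ejz,ekn,ekz,enw,eoz,ijz,inv,inz,iov,ivz,jov,kov,kow,kvw,owz] rk=18  ker:jkz,joz,nvz,ovw
b_2=(22−18)−0=4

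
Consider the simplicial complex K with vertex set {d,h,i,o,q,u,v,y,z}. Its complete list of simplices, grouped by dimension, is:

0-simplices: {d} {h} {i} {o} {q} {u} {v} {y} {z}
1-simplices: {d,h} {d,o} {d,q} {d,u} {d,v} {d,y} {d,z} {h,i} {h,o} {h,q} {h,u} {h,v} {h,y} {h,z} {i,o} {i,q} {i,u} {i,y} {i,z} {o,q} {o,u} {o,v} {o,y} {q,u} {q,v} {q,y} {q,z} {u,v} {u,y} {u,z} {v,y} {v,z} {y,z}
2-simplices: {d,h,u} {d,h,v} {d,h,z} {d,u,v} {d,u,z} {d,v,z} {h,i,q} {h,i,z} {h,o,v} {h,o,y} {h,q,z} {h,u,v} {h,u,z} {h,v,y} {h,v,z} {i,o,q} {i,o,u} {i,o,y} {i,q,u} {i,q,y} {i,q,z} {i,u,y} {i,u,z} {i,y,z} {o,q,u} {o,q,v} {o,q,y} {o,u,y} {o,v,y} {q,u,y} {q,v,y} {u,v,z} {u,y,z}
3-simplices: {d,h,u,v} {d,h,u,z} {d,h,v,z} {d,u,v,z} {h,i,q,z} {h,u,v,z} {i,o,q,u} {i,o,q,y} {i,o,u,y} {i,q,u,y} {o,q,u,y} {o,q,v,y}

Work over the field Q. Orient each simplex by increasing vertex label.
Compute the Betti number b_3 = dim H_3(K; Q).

b_3=2

n_0=9 n_1=33 n_2=33 n_3=12  [Q]
∂1: piv[dh,do,dq,du,dv,dy,dz,hi] rk=8  ker:ho,hq,hu,hv,hy,hz,io,iq,iu,iy,iz,oq,ou,ov,oy,qu,qv,qy,qz,uv,uy,uz,vy,vz,yz
∂2: piv[dhu,dhv,dhz,duv,duz,dvz,hiq,hiz,hov,hoy,hqz,hvy,ioq,iou,ioy,iqu,iqy,iuy,iuz,iyz,oqv] rk=21  ker:huv,huz,hvz,iqz,oqu,oqy,ouy,ovy,quy,qvy,uvz,uyz
∂3: piv[dhuv,dhuz,dhvz,duvz,hiqz,ioqu,ioqy,iouy,iquy,oqvy] rk=10  ker:huvz,oquy
b_3=(12−10)−0=2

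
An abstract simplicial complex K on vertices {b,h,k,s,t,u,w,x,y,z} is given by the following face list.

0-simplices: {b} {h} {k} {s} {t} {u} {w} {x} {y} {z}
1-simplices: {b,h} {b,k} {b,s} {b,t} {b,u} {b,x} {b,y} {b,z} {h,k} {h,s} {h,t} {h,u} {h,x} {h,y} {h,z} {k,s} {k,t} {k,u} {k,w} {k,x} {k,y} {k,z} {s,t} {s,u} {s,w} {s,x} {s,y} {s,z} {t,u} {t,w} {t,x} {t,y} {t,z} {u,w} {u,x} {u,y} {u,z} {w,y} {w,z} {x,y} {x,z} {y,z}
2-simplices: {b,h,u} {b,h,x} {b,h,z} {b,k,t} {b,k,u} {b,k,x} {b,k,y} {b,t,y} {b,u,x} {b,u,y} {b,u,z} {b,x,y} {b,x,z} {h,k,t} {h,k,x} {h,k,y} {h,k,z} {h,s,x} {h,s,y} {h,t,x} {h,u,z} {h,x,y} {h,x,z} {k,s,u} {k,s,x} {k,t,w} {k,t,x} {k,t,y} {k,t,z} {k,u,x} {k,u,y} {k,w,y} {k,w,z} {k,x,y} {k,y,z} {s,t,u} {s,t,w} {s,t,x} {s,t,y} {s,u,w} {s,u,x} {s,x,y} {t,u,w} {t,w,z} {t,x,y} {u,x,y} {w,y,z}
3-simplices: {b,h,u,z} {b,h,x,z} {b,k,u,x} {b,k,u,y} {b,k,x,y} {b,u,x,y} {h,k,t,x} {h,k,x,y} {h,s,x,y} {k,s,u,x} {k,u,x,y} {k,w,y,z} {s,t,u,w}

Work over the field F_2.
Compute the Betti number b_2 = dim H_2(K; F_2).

b_2=4

n_0=10 n_1=42 n_2=47 n_3=13  [Z2]
∂1: piv[bh,bk,bs,bt,bu,bx,by,bz,kw] rk=9  ker:hk,hs,ht,hu,hx,hy,hz,ks,kt,ku,kx,ky,kz,st,su,sw,sx,sy,sz,tu,tw,tx,ty,tz,uw,ux,uy,uz,wy,wz,xy,xz,yz
∂2: piv[bhu,bhx,bhz,bkt,bku,bkx,bky,bty,bux,buy,buz,bxy,bxz,hkt,hkx,hky,hkz,hsx,hsy,htx,ksu,ksx,ktw,ktz,kwy,kwz,kyz,stu,stw,stx,suw] rk=31  ker:huz,hxy,hxz,ktx,kty,kux,kuy,kxy,sty,sux,sxy,tuw,twz,txy,uxy,wyz
∂3: piv[bhuz,bhxz,bkux,bkuy,bkxy,buxy,hktx,hkxy,hsxy,ksux,kwyz,stuw] rk=12  ker:kuxy
b_2=(47−31)−12=4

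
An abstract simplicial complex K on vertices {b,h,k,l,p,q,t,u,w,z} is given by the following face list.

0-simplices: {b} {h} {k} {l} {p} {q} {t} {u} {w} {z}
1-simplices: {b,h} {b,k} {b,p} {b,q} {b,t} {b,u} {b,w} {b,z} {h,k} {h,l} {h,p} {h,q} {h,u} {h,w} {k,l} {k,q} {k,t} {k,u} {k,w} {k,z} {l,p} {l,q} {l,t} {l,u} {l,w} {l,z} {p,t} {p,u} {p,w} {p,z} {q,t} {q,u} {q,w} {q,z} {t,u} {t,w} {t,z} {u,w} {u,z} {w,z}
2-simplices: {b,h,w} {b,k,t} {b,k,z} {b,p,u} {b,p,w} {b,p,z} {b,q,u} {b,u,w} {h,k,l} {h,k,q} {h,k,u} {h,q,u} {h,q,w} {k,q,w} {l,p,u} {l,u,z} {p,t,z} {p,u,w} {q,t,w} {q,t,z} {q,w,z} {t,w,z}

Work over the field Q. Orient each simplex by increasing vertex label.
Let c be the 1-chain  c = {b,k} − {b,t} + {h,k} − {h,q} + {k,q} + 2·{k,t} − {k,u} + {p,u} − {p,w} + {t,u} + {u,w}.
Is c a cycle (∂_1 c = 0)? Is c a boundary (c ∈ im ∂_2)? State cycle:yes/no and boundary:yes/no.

n_0=10 n_1=40 n_2=22  [Q]
∂1: piv[bh,bk,bp,bq,bt,bu,bw,bz,hl] rk=9  ker:hk,hp,hq,hu,hw,kl,kq,kt,ku,kw,kz,lp,lq,lt,lu,lw,lz,pt,pu,pw,pz,qt,qu,qw,qz,tu,tw,tz,uw,uz,wz
∂2: piv[bhw,bkt,bkz,bpu,bpw,bpz,bqu,buw,hkl,hkq,hku,hqu,hqw,kqw,lpu,luz,ptz,qtw,qtz,qwz] rk=20  ker:puw,twz
∂1c = 0
c vs im∂2: residual ≠ 0 ⇒ not boundary

cycle:yes boundary:no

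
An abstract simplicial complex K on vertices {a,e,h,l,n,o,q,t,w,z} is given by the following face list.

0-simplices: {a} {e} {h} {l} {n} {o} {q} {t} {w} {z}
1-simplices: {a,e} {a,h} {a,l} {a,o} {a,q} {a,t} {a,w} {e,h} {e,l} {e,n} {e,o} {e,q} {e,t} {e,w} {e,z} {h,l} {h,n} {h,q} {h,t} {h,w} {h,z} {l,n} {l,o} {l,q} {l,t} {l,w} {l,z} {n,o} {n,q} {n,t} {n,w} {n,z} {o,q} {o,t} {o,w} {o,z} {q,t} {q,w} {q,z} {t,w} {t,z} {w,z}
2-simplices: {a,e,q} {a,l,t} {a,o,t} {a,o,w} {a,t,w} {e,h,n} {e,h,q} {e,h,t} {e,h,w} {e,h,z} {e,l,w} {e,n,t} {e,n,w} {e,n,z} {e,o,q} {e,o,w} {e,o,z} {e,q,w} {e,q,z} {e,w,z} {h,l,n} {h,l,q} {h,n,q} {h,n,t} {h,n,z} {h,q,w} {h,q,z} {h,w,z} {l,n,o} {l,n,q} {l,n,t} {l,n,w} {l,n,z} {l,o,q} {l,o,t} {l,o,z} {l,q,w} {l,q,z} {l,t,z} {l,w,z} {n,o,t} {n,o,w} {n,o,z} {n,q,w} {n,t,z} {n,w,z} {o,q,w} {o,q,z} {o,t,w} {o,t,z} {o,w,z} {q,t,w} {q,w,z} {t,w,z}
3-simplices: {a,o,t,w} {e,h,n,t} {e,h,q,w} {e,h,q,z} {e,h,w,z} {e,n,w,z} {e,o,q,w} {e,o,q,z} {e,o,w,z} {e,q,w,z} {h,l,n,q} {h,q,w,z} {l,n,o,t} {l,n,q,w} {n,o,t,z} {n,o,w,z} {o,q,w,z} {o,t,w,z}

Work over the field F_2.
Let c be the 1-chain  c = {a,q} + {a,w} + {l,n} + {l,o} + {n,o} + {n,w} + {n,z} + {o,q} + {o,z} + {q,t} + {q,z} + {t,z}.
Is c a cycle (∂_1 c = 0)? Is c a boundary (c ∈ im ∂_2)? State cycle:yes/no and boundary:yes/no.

n_0=10 n_1=42 n_2=54 n_3=18  [Z2]
∂1: piv[ae,ah,al,ao,aq,at,aw,en,ez] rk=9  ker:eh,el,eo,eq,et,ew,hl,hn,hq,ht,hw,hz,ln,lo,lq,lt,lw,lz,no,nq,nt,nw,nz,oq,ot,ow,oz,qt,qw,qz,tw,tz,wz
∂2: piv[aeq,alt,aot,aow,atw,ehn,ehq,eht,ehw,ehz,elw,ent,enw,enz,eoq,eow,eoz,eqw,eqz,ewz,hln,hlq,hnq,lno,lnt,lnw,lnz,loq,lot,ltz,qtw] rk=31  ker:hnt,hnz,hqw,hqz,hwz,lnq,loz,lqw,lqz,lwz,not,now,noz,nqw,ntz,nwz,oqw,oqz,otw,otz,owz,qwz,twz
∂3: piv[aotw,ehnt,ehqw,ehqz,ehwz,enwz,eoqw,eoqz,eowz,eqwz,hlnq,lnot,lnqw,notz,nowz,otwz] rk=16  ker:hqwz,oqwz
∂1c = 0
c vs im∂2: residual ≠ 0 ⇒ not boundary

cycle:yes boundary:no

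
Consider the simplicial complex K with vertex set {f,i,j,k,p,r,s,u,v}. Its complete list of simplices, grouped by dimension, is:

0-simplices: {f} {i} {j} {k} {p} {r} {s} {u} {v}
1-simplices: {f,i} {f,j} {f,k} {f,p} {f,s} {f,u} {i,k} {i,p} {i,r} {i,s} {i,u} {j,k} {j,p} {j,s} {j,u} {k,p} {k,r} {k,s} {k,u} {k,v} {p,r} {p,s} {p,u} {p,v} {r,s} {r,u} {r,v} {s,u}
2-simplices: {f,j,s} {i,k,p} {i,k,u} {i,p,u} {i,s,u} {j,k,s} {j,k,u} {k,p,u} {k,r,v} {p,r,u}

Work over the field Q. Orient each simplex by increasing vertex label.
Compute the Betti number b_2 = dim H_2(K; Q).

n_0=9 n_1=28 n_2=10  [Q]
∂1: piv[fi,fj,fk,fp,fs,fu,ir,kv] rk=8  ker:ik,ip,is,iu,jk,jp,js,ju,kp,kr,ks,ku,pr,ps,pu,pv,rs,ru,rv,su
∂2: piv[fjs,ikp,iku,ipu,isu,jks,jku,krv,pru] rk=9  ker:kpu
b_2=(10−9)−0=1

b_2=1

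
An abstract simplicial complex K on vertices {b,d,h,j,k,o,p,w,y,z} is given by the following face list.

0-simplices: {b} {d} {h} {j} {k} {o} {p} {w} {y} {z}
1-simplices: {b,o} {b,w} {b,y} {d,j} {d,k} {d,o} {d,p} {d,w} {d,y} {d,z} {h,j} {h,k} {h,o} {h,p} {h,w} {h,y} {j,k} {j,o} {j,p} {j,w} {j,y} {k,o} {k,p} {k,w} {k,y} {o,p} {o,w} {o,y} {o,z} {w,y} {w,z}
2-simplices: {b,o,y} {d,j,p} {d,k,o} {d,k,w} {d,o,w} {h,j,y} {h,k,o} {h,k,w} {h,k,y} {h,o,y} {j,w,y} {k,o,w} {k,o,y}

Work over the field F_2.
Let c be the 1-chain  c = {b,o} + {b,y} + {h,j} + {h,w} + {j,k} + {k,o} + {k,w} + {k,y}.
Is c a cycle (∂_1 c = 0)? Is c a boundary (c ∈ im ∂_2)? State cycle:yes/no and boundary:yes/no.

cycle:yes boundary:no

n_0=10 n_1=31 n_2=13  [Z2]
∂1: piv[bo,bw,by,dj,dk,do,dp,dz,hj] rk=9  ker:dw,dy,hk,ho,hp,hw,hy,jk,jo,jp,jw,jy,ko,kp,kw,ky,op,ow,oy,oz,wy,wz
∂2: piv[boy,djp,dko,dkw,dow,hjy,hko,hkw,hky,hoy,jwy] rk=11  ker:kow,koy
∂1c = 0
c vs im∂2: residual ≠ 0 ⇒ not boundary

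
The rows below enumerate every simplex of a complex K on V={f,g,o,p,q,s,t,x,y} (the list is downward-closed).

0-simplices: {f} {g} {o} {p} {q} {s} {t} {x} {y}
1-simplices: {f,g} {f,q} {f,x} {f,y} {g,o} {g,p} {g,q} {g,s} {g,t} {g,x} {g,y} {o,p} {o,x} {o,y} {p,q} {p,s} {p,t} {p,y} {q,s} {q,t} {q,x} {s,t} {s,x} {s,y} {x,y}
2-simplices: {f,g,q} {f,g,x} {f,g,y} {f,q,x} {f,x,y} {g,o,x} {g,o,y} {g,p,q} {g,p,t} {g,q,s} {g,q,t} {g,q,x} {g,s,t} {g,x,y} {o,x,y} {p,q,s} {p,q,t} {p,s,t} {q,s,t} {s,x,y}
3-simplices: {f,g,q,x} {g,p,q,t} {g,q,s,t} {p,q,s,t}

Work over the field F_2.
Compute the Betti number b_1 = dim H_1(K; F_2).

n_0=9 n_1=25 n_2=20 n_3=4  [Z2]
∂1: piv[fg,fq,fx,fy,go,gp,gs,gt] rk=8  ker:gq,gx,gy,op,ox,oy,pq,ps,pt,py,qs,qt,qx,st,sx,sy,xy
∂2: piv[fgq,fgx,fgy,fqx,fxy,gox,goy,gpq,gpt,gqs,gqt,gst,pqs,sxy] rk=14  ker:gqx,gxy,oxy,pqt,pst,qst
∂3: piv[fgqx,gpqt,gqst,pqst] rk=4
b_1=(25−8)−14=3

b_1=3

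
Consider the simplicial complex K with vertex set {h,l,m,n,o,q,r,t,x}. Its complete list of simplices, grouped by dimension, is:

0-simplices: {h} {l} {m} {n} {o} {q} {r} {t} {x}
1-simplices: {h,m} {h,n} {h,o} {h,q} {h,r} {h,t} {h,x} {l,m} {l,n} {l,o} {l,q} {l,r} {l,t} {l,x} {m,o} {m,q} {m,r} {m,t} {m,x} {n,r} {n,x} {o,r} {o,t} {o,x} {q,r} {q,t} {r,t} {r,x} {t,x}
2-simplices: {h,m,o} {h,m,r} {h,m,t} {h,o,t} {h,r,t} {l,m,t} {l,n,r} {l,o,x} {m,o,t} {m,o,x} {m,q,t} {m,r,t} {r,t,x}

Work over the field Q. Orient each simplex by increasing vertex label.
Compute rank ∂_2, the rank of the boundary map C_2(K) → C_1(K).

rank∂_2=11

n_0=9 n_1=29 n_2=13  [Q]
∂1: piv[hm,hn,ho,hq,hr,ht,hx,lm] rk=8  ker:ln,lo,lq,lr,lt,lx,mo,mq,mr,mt,mx,nr,nx,or,ot,ox,qr,qt,rt,rx,tx
∂2: piv[hmo,hmr,hmt,hot,hrt,lmt,lnr,lox,mox,mqt,rtx] rk=11  ker:mot,mrt
rk∂_2=11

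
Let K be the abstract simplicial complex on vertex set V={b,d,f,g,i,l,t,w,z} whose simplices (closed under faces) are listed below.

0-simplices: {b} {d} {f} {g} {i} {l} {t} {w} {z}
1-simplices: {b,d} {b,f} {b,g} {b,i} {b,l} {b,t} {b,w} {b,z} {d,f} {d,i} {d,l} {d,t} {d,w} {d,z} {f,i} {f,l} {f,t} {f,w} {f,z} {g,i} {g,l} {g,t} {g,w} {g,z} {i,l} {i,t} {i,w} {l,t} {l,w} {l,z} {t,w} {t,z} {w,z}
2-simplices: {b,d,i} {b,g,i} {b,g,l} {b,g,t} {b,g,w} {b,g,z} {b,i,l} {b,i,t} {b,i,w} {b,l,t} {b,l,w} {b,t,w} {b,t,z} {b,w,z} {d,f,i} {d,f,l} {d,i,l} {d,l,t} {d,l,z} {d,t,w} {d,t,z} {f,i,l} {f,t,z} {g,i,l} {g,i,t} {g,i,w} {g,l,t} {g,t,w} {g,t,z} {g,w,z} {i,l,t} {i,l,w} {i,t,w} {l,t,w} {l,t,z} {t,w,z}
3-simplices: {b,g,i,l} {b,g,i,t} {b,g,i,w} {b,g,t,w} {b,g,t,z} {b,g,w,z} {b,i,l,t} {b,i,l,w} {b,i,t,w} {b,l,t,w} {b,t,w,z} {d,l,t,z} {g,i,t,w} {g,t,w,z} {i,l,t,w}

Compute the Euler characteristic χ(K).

χ(K)=-3

n_0=9 n_1=33 n_2=36 n_3=15
χ=+9−33+36−15=-3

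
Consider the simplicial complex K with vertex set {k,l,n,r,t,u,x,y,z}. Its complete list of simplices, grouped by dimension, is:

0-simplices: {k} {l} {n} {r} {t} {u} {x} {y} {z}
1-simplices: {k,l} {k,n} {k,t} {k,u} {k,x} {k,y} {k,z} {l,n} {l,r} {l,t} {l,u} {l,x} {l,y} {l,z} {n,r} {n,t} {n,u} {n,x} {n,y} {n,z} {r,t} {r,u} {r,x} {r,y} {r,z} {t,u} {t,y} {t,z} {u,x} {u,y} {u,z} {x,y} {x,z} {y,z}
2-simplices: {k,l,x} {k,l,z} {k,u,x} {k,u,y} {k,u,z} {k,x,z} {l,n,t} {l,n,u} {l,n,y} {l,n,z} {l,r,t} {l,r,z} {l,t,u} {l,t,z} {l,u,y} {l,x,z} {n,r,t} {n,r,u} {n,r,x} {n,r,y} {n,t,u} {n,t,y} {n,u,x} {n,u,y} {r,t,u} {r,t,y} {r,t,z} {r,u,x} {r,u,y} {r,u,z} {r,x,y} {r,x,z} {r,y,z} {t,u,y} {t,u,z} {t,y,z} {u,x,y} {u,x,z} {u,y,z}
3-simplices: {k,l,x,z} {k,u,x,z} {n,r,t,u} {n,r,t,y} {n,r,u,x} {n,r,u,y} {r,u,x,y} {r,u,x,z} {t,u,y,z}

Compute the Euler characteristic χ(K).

n_0=9 n_1=34 n_2=39 n_3=9
χ=+9−34+39−9=5

χ(K)=5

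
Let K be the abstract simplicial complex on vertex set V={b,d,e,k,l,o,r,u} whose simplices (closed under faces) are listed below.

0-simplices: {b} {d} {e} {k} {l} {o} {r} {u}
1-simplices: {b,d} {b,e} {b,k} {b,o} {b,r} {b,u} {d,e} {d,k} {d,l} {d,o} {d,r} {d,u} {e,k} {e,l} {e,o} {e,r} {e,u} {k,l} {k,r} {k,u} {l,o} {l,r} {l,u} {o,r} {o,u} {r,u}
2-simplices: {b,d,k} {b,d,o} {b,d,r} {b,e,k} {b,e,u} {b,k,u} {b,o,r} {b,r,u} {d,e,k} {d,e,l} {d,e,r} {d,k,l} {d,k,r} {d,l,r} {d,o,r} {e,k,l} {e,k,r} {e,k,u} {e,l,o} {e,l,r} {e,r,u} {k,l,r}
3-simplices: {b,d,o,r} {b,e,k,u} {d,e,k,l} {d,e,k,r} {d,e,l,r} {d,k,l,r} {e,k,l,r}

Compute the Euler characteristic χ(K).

χ(K)=-3

n_0=8 n_1=26 n_2=22 n_3=7
χ=+8−26+22−7=-3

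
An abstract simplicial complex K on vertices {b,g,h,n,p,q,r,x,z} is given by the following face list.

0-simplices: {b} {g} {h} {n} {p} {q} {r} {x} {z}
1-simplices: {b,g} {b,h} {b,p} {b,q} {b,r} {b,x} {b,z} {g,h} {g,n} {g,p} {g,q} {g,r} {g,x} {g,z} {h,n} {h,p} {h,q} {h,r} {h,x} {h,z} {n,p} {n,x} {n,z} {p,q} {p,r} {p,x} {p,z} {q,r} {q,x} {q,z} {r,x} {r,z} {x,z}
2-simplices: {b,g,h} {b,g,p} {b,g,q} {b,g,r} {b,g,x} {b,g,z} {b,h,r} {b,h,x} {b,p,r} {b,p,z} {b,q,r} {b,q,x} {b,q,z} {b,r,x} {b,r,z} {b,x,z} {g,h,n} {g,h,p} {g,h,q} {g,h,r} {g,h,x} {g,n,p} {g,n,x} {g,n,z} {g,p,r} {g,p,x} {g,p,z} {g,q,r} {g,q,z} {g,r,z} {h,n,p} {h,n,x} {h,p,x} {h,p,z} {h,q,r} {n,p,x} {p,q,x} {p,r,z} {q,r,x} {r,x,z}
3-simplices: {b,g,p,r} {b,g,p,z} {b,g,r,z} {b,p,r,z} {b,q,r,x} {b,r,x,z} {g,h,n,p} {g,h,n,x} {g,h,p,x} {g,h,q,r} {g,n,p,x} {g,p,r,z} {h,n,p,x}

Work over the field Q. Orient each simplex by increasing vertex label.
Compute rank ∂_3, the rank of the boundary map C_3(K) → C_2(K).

n_0=9 n_1=33 n_2=40 n_3=13  [Q]
∂1: piv[bg,bh,bp,bq,br,bx,bz,gn] rk=8  ker:gh,gp,gq,gr,gx,gz,hn,hp,hq,hr,hx,hz,np,nx,nz,pq,pr,px,pz,qr,qx,qz,rx,rz,xz
∂2: piv[bgh,bgp,bgq,bgr,bgx,bgz,bhr,bhx,bpr,bpz,bqr,bqx,bqz,brx,brz,bxz,ghn,ghp,ghq,gnp,gnx,gnz,gpx,hpz,pqx] rk=25  ker:ghr,ghx,gpr,gpz,gqr,gqz,grz,hnp,hnx,hpx,hqr,npx,prz,qrx,rxz
∂3: piv[bgpr,bgpz,bgrz,bprz,bqrx,brxz,ghnp,ghnx,ghpx,ghqr,gnpx] rk=11  ker:gprz,hnpx
rk∂_3=11

rank∂_3=11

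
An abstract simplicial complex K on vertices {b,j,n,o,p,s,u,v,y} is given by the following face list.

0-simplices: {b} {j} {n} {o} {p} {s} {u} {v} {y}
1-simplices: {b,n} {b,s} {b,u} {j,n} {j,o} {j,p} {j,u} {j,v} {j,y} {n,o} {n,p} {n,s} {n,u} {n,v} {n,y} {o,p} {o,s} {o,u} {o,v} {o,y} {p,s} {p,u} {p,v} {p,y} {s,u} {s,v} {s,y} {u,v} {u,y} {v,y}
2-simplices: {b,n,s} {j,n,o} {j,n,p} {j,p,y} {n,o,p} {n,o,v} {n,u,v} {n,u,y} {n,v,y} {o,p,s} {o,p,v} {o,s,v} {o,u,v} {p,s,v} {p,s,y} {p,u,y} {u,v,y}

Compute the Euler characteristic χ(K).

χ(K)=-4

n_0=9 n_1=30 n_2=17
χ=+9−30+17=-4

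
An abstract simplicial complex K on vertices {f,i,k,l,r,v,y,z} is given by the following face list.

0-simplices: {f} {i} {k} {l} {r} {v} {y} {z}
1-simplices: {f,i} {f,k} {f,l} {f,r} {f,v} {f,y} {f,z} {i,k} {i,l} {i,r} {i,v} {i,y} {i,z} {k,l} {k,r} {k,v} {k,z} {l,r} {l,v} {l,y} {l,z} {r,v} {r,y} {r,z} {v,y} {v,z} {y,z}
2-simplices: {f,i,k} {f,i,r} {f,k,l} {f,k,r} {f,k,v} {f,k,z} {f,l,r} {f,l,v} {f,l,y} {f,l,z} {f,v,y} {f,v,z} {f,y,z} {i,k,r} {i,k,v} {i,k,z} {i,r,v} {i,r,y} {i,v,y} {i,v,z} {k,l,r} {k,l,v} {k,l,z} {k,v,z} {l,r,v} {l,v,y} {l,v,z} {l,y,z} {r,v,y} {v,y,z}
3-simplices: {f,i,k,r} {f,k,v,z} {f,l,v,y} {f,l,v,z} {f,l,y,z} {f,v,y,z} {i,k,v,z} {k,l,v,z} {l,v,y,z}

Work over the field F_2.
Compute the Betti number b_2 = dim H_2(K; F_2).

b_2=4

n_0=8 n_1=27 n_2=30 n_3=9  [Z2]
∂1: piv[fi,fk,fl,fr,fv,fy,fz] rk=7  ker:ik,il,ir,iv,iy,iz,kl,kr,kv,kz,lr,lv,ly,lz,rv,ry,rz,vy,vz,yz
∂2: piv[fik,fir,fkl,fkr,fkv,fkz,flr,flv,fly,flz,fvy,fvz,fyz,ikv,ikz,irv,iry,ivy] rk=18  ker:ikr,ivz,klr,klv,klz,kvz,lrv,lvy,lvz,lyz,rvy,vyz
∂3: piv[fikr,fkvz,flvy,flvz,flyz,fvyz,ikvz,klvz] rk=8  ker:lvyz
b_2=(30−18)−8=4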